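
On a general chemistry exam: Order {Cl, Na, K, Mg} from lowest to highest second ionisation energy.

Mg, Cl, K, Na

The second ionization energy removes an electron from the +1 ion. For each element: Cl⁺ still has 6 valence electrons; Na⁺ is the bare [Ne] core; K⁺ is the bare [Ar] core; Mg⁺ still has 1 valence electron.
Breaking into a closed-shell core is much more expensive than removing a leftover valence electron — K and Na have the largest IE_2 here.
Valence configurations: Cl⁺ [Ne]3s²3p⁴, Mg⁺ [Ne]3s¹.
The numbers (kJ/mol): Cl 2298, Na 4562, K 3052, Mg 1451.
Overall IE_2 order: Mg < Cl < K < Na.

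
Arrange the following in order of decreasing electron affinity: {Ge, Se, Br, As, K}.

K is in period 4, group 1; Ge is in period 4, group 14; As is in period 4, group 15; Se is in period 4, group 16; Br is in period 4, group 17.
Adding an electron releases more energy for atoms nearer the top right (short of the noble gases).
All lie in period 4; the across-period trend (electron affinity increases left to right) applies, with the exception below.
Note the exception: Ge has a higher electron affinity than As, contrary to the simple trend — adding an electron to As's half-filled 4p³ is unfavourable, so Ge (4p²) has the more exothermic EA.
Approximate values (kJ/mol): K 48, Ge 119, As 78, Se 195, Br 325.
So from highest to lowest: Br > Se > Ge > As > K.

Br > Se > Ge > As > K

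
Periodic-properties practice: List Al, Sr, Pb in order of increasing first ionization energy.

Al is in period 3, group 13; Sr is in period 5, group 2; Pb is in period 6, group 14.
Across a period the outer electron is held more tightly (higher IE₁); down a group it sits in a higher shell, more shielded, and comes off more easily.
Here both period and group differ, so the two effects have to be weighed against each other.
Al > Sr: relative to Sr, both the across-period and down-group shifts push Al's first ionization energy up.
Pb > Al: period and group pull opposite ways; the across-period shift dominates (716 vs 578 kJ/mol).
Approximate values (kJ/mol): Al 578, Sr 550, Pb 716.
So from lowest to highest: Sr < Al < Pb.

Sr < Al < Pb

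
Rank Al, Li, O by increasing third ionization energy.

Consider each +2 ion: Al²⁺ still has 1 valence electron; Li²⁺ is already 1 electron into the core; O²⁺ still has 4 valence electrons.
Breaking into a closed-shell core is much more expensive than removing a leftover valence electron — Li has the largest IE_3 here.
Valence configurations: Al²⁺ [Ne]3s¹, O²⁺ [He]2s²2p².
Approximate IE_3 values (kJ/mol): Al 2745, Li 11815, O 5300.
So the third ionization energies run Al < O < Li.

Al < O < Li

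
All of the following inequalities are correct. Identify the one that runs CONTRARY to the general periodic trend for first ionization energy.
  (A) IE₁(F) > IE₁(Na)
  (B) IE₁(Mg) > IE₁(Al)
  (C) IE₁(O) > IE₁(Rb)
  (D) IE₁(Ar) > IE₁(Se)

The general trend: first ionization energy increases across a period and decreases down a group.
(A) F (period 2, group 17) vs Na (period 3, group 1): the stated order agrees with the simple trend.
(B) Mg (period 3, group 2) vs Al (period 3, group 13): the stated order contradicts the simple trend.
(C) O (period 2, group 16) vs Rb (period 5, group 1): the stated order agrees with the simple trend.
(D) Ar (period 3, group 18) vs Se (period 4, group 16): the stated order agrees with the simple trend.
The exception is (B): Al's single 3p electron is easier to remove than one from Mg's filled 3s².

(B)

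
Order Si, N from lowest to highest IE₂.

Si < N

The second ionization energy removes an electron from the +1 ion. For each element: Si⁺ still has 3 valence electrons; N⁺ still has 4 valence electrons.
All are still removing valence electrons, so compare the +1 ions as you would atoms: IE_2 generally rises across a period (higher Z_eff) and falls down a group (larger shell), subject to the usual subshell exceptions.
Valence configurations: Si⁺ [Ne]3s²3p¹, N⁺ [He]2s²2p².
The numbers (kJ/mol): Si 1577, N 2856.
Overall IE_2 order: Si < N.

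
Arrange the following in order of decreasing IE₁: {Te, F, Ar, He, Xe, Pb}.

He > F > Ar > Xe > Te > Pb

He is in period 1, group 18; F is in period 2, group 17; Ar is in period 3, group 18; Te is in period 5, group 16; Xe is in period 5, group 18; Pb is in period 6, group 14.
Removing the outermost electron gets harder across a period and easier down a group.
Neither a single period nor a single group — weigh both effects.
Te > Pb: relative to Pb, both the across-period and down-group shifts push Te's first ionization energy up.
Xe > Te: Xe lies to the right of Te in period 5, so the across-period effect alone puts Xe higher.
Ar > Xe: Ar sits above Xe in group 18, so the down-group effect alone puts Ar higher.
F > Ar: period and group pull opposite ways; the down-group shift dominates (1681 vs 1521 kJ/mol).
He > F: both effects reinforce here, so He is clearly the higher of the two.
Approximate values (kJ/mol): He 2372, F 1681, Ar 1521, Te 869, Xe 1170, Pb 716.
So from highest to lowest: He > F > Ar > Xe > Te > Pb.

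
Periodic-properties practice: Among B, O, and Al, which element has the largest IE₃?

The third ionization energy removes an electron from the +2 ion. For each element: B²⁺ still has 1 valence electron; O²⁺ still has 4 valence electrons; Al²⁺ still has 1 valence electron.
All are still removing valence electrons, so compare the +2 ions as you would atoms: IE_3 generally rises across a period (higher Z_eff) and falls down a group (larger shell), subject to the usual subshell exceptions.
Valence configurations: B²⁺ [He]2s¹, O²⁺ [He]2s²2p², Al²⁺ [Ne]3s¹.
Tabulated IE_3 (kJ/mol): B 3660, O 5300, Al 2745.
Hence IE_3: Al < B < O.

O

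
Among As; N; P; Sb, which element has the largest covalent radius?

N is in period 2, group 15; P is in period 3, group 15; As is in period 4, group 15; Sb is in period 5, group 15.
Radius decreases left→right (rising Z_eff, same n) and increases top→bottom (higher n).
All are in group 15, so atomic radius increases down the group.
The largest covalent radius among these belongs to Sb.

Sb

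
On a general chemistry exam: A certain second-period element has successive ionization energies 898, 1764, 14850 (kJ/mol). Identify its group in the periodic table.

Group 2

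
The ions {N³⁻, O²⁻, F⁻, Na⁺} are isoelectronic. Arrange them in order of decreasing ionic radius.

N³⁻, O²⁻, F⁻, Na⁺

All of these have 10 electrons, so size is governed by nuclear charge alone: the more protons, the stronger the pull on the same electron cloud, and the smaller the ion.
Nuclear charges: Na⁺ (Z=11), F⁻ (Z=9), O²⁻ (Z=8), N³⁻ (Z=7).
Largest to smallest: N³⁻ > O²⁻ > F⁻ > Na⁺.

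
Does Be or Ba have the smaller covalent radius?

Be

Radius decreases left→right (rising Z_eff, same n) and increases top→bottom (higher n).
All are in group 2, so atomic radius increases down the group.
So Be has the smaller covalent radius (Be < Ba).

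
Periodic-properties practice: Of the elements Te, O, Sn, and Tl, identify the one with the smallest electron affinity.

Tl

O is in period 2, group 16; Sn is in period 5, group 14; Te is in period 5, group 16; Tl is in period 6, group 13.
Electron affinity generally becomes more exothermic across a period toward the halogens and less exothermic down a group.
Here both period and group differ, so the two effects have to be weighed against each other.
Sn > Tl: relative to Tl, both the across-period and down-group shifts push Sn's electron affinity up.
O > Sn: relative to Sn, both the across-period and down-group shifts push O's electron affinity up.
Te > O: this pair runs against the simple trend — see the exception note.
Note the exception: Te has a higher electron affinity than O, contrary to the simple trend — O's compact 2p subshell gives strong electron–electron repulsion on the added electron.
Tabulated electron affinity (kJ/mol): O 141, Sn 107, Te 190, Tl 19.
The smallest electron affinity among these belongs to Tl.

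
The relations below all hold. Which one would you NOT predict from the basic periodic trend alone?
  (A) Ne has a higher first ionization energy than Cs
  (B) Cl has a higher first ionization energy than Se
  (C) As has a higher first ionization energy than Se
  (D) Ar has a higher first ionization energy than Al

The general trend: first ionization energy increases across a period and decreases down a group.
(A) Ne (period 2, group 18) vs Cs (period 6, group 1): the stated order agrees with the simple trend.
(B) Cl (period 3, group 17) vs Se (period 4, group 16): the stated order agrees with the simple trend.
(C) As (period 4, group 15) vs Se (period 4, group 16): the stated order contradicts the simple trend.
(D) Ar (period 3, group 18) vs Al (period 3, group 13): the stated order agrees with the simple trend.
The exception is (C): Se (4p⁴) ionizes more easily than half-filled As (4p³).

(C)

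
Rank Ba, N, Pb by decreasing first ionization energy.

N > Pb > Ba

First ionization energy rises across a period (greater Z_eff holds electrons more tightly) and falls down a group (valence electrons are farther from the nucleus).
Here both period and group differ, so the two effects have to be weighed against each other.
Pb > Ba: Pb lies to the right of Ba in period 6, so the across-period effect alone puts Pb higher.
N > Pb: both effects reinforce here, so N is clearly the higher of the two.
Tabulated first ionization energy (kJ/mol): N 1402, Ba 503, Pb 716.
So from highest to lowest: N > Pb > Ba.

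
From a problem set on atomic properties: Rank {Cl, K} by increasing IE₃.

Cl < K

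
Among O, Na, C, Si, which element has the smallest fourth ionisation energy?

Consider each +3 ion: O³⁺ still has 3 valence electrons; Na³⁺ is already 2 electrons into the core; C³⁺ still has 1 valence electron; Si³⁺ still has 1 valence electron.
Core electrons are held far more tightly than valence electrons, so Na tops the IE_4 order.
Valence configurations: O³⁺ [He]2s²2p¹, C³⁺ [He]2s¹, Si³⁺ [Ne]3s¹.
Approximate IE_4 values (kJ/mol): O 7469, Na 9543, C 6223, Si 4356.
Hence IE_4: Si < C < O < Na.

Si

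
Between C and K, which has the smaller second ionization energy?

C

IE_2 is the cost of taking one more electron from the +1 cation: C⁺ still has 3 valence electrons; K⁺ is the bare [Ar] core.
Pulling an electron out of a noble-gas core costs far more than removing a remaining valence electron, so K sits at the high end of IE_2.
The numbers (kJ/mol): C 2353, K 3052.
Putting it together, IE_2: C < K.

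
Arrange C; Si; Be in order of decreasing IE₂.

C, Be, Si

IE_2 is the cost of taking one more electron from the +1 cation: C⁺ still has 3 valence electrons; Si⁺ still has 3 valence electrons; Be⁺ still has 1 valence electron.
All are still removing valence electrons, so compare the +1 ions as you would atoms: IE_2 generally rises across a period (higher Z_eff) and falls down a group (larger shell), subject to the usual subshell exceptions.
Valence configurations: C⁺ [He]2s²2p¹, Si⁺ [Ne]3s²3p¹, Be⁺ [He]2s¹.
Approximate IE_2 values (kJ/mol): C 2353, Si 1577, Be 1757.
Hence IE_2: Si < Be < C.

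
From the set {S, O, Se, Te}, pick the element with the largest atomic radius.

O is in period 2, group 16; S is in period 3, group 16; Se is in period 4, group 16; Te is in period 5, group 16.
Atomic radius shrinks across a period as nuclear charge pulls the same shell inward, and grows down a group as new shells are added.
All are in group 16, so atomic radius increases down the group.
The largest atomic radius among these belongs to Te.

Te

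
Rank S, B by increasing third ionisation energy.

S, B

The third ionization energy removes an electron from the +2 ion. For each element: S²⁺ still has 4 valence electrons; B²⁺ still has 1 valence electron.
All are still removing valence electrons, so compare the +2 ions as you would atoms: IE_3 generally rises across a period (higher Z_eff) and falls down a group (larger shell), subject to the usual subshell exceptions.
Valence configurations: S²⁺ [Ne]3s²3p², B²⁺ [He]2s¹.
Tabulated IE_3 (kJ/mol): S 3357, B 3660.
Hence IE_3: S < B.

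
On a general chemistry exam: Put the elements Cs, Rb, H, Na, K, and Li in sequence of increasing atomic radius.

H is in period 1, group 1; Li is in period 2, group 1; Na is in period 3, group 1; K is in period 4, group 1; Rb is in period 5, group 1; Cs is in period 6, group 1.
Across a period the added protons contract the valence shell; down a group each new principal shell makes the atom larger.
All are in group 1, so atomic radius increases down the group.
So from smallest to largest: H < Li < Na < K < Rb < Cs.

H < Li < Na < K < Rb < Cs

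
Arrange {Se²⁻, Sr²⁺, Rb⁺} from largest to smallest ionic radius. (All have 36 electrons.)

All of these have 36 electrons, so size is governed by nuclear charge alone: the more protons, the stronger the pull on the same electron cloud, and the smaller the ion.
Nuclear charges: Sr²⁺ (Z=38), Rb⁺ (Z=37), Se²⁻ (Z=34).
Largest to smallest: Se²⁻ > Rb⁺ > Sr²⁺.

Se²⁻, Rb⁺, Sr²⁺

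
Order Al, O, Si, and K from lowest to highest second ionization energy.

IE_2 is the cost of taking one more electron from the +1 cation: Al⁺ still has 2 valence electrons; O⁺ still has 5 valence electrons; Si⁺ still has 3 valence electrons; K⁺ is the bare [Ar] core.
Usually core removal costs more than valence removal, but here the competition is close: a tightly held n=2 valence electron can cost more to remove than an n=3 core electron, so the actual values have to decide it.
Valence configurations: Al⁺ [Ne]3s², O⁺ [He]2s²2p³, Si⁺ [Ne]3s²3p¹.
Si⁺ loses a lone 3p electron whereas Al⁺ must break into a filled 3s² pair, so IE_2(Al) > IE_2(Si) even though Si has the higher nuclear charge.
The numbers (kJ/mol): Al 1817, O 3388, Si 1577, K 3052.
So the second ionization energies run Si < Al < K < O.

Si < Al < K < O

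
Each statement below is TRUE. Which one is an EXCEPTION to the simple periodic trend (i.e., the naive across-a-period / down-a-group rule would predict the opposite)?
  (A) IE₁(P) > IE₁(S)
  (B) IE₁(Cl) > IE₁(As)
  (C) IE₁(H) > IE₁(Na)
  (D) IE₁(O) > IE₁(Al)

The general trend: IE₁ increases across a period and decreases down a group.
(A) P (period 3, group 15) vs S (period 3, group 16): the stated order contradicts the simple trend.
(B) Cl (period 3, group 17) vs As (period 4, group 15): the stated order agrees with the simple trend.
(C) H (period 1, group 1) vs Na (period 3, group 1): the stated order agrees with the simple trend.
(D) O (period 2, group 16) vs Al (period 3, group 13): the stated order agrees with the simple trend.
The exception is (A): S (3p⁴) ionizes more easily than half-filled P (3p³) because the paired 3p electron in S is pushed out by e⁻–e⁻ repulsion.

(A)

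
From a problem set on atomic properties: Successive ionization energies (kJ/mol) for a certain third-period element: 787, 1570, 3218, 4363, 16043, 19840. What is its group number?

Group 14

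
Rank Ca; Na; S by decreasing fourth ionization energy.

Na, Ca, S

The fourth ionization energy removes an electron from the +3 ion. For each element: Ca³⁺ is already 1 electron into the core; Na³⁺ is already 2 electrons into the core; S³⁺ still has 3 valence electrons.
Core electrons are held far more tightly than valence electrons, so Ca and Na top the IE_4 order.
Tabulated IE_4 (kJ/mol): Ca 6491, Na 9543, S 4556.
Overall IE_4 order: S < Ca < Na.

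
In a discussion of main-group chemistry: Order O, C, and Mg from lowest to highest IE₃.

C, O, Mg

The third ionization energy removes an electron from the +2 ion. For each element: O²⁺ still has 4 valence electrons; C²⁺ still has 2 valence electrons; Mg²⁺ is the bare [Ne] core.
Core electrons are held far more tightly than valence electrons, so Mg tops the IE_3 order.
Valence configurations: O²⁺ [He]2s²2p², C²⁺ [He]2s².
Tabulated IE_3 (kJ/mol): O 5300, C 4620, Mg 7733.
So the third ionization energies run C < O < Mg.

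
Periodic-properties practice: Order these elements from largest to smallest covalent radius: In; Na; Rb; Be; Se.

Be is in period 2, group 2; Na is in period 3, group 1; Se is in period 4, group 16; Rb is in period 5, group 1; In is in period 5, group 13.
Radius decreases left→right (rising Z_eff, same n) and increases top→bottom (higher n).
Here both period and group differ, so the two effects have to be weighed against each other.
Se > Be: period and group pull opposite ways; the down-group shift dominates (116 vs 102 pm).
In > Se: both effects reinforce here, so In is clearly the larger of the two.
Na > In: period and group pull opposite ways; the across-period shift dominates (155 vs 142 pm).
Rb > Na: Rb sits below Na in group 1, so the down-group effect alone puts Rb larger.
Approximate values (pm): Be 102, Na 155, Se 116, Rb 210, In 142.
So from largest to smallest: Rb > Na > In > Se > Be.

Rb, Na, In, Se, Be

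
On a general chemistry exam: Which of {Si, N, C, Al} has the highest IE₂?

Consider each +1 ion: Si⁺ still has 3 valence electrons; N⁺ still has 4 valence electrons; C⁺ still has 3 valence electrons; Al⁺ still has 2 valence electrons.
All are still removing valence electrons, so compare the +1 ions as you would atoms: IE_2 generally rises across a period (higher Z_eff) and falls down a group (larger shell), subject to the usual subshell exceptions.
Valence configurations: Si⁺ [Ne]3s²3p¹, N⁺ [He]2s²2p², C⁺ [He]2s²2p¹, Al⁺ [Ne]3s².
Si⁺ loses a lone 3p electron whereas Al⁺ must break into a filled 3s² pair, so IE_2(Al) > IE_2(Si) even though Si has the higher nuclear charge.
The numbers (kJ/mol): Si 1577, N 2856, C 2353, Al 1817.
Hence IE_2: Si < Al < C < N.

N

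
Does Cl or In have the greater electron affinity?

Cl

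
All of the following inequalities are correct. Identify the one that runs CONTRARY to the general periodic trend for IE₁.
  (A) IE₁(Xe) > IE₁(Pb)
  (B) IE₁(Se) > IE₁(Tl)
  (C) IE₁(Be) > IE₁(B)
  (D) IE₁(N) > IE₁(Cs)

(C)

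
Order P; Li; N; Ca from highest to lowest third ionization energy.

Li > Ca > N > P

After 2 electrons have been removed, what remains? P²⁺ still has 3 valence electrons; Li²⁺ is already 1 electron into the core; N²⁺ still has 3 valence electrons; Ca²⁺ is the bare [Ar] core.
Core electrons are held far more tightly than valence electrons, so Ca and Li top the IE_3 order.
Valence configurations: P²⁺ [Ne]3s²3p¹, N²⁺ [He]2s²2p¹.
Approximate IE_3 values (kJ/mol): P 2914, Li 11815, N 4578, Ca 4912.
Overall IE_3 order: P < N < Ca < Li.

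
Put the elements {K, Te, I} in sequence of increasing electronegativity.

K is in period 4, group 1; Te is in period 5, group 16; I is in period 5, group 17.
Atoms toward the upper right of the periodic table pull bonding electrons most strongly.
Neither a single period nor a single group — weigh both effects.
Te > K: period and group pull opposite ways; the across-period shift dominates (2.10 vs 0.82).
I > Te: both are in period 5; the period trend gives I the larger value.
For reference (Pauling): K 0.82, Te 2.10, I 2.66.
So from lowest to highest: K < Te < I.

K < Te < I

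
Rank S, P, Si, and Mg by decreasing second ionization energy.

S, P, Si, Mg

After 1 electron has been removed, what remains? S⁺ still has 5 valence electrons; P⁺ still has 4 valence electrons; Si⁺ still has 3 valence electrons; Mg⁺ still has 1 valence electron.
All are still removing valence electrons, so compare the +1 ions as you would atoms: IE_2 generally rises across a period (higher Z_eff) and falls down a group (larger shell), subject to the usual subshell exceptions.
Valence configurations: S⁺ [Ne]3s²3p³, P⁺ [Ne]3s²3p², Si⁺ [Ne]3s²3p¹, Mg⁺ [Ne]3s¹.
The numbers (kJ/mol): S 2252, P 1907, Si 1577, Mg 1451.
Hence IE_2: Mg < Si < P < S.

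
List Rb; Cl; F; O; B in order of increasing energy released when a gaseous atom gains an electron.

B is in period 2, group 13; O is in period 2, group 16; F is in period 2, group 17; Cl is in period 3, group 17; Rb is in period 5, group 1.
Electron affinity generally becomes more exothermic across a period toward the halogens and less exothermic down a group.
Here both period and group differ, so the two effects have to be weighed against each other.
Rb > B: this pair runs against the simple trend — see the exception note.
O > Rb: both effects reinforce here, so O is clearly the higher of the two.
F > O: F lies to the right of O in period 2, so the across-period effect alone puts F higher.
Cl > F: this pair runs against the simple trend — see the exception note.
Note the exception: Rb has a higher electron affinity than B, contrary to the simple trend — B's ns²np¹ configuration gives only a small electron affinity — the sparsely filled np subshell binds an added electron weakly.
Note the exception: Cl has a higher electron affinity than F, contrary to the simple trend — F's small 2p subshell makes the incoming electron feel strong e⁻–e⁻ repulsion, so Cl actually releases more energy on gaining an electron.
For reference (kJ/mol): B 27, O 141, F 328, Cl 349, Rb 47.
So from lowest to highest: B < Rb < O < F < Cl.

B < Rb < O < F < Cl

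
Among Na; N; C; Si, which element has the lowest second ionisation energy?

Si

Consider each +1 ion: Na⁺ is the bare [Ne] core; N⁺ still has 4 valence electrons; C⁺ still has 3 valence electrons; Si⁺ still has 3 valence electrons.
Breaking into a closed-shell core is much more expensive than removing a leftover valence electron — Na has the largest IE_2 here.
Valence configurations: N⁺ [He]2s²2p², C⁺ [He]2s²2p¹, Si⁺ [Ne]3s²3p¹.
Approximate IE_2 values (kJ/mol): Na 4562, N 2856, C 2353, Si 1577.
So the second ionization energies run Si < C < N < Na.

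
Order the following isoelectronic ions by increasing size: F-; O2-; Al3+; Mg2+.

Al3+, Mg2+, F-, O2-

All of these have 10 electrons, so size is governed by nuclear charge alone: the more protons, the stronger the pull on the same electron cloud, and the smaller the ion.
Nuclear charges: Al3+ (Z=13), Mg2+ (Z=12), F- (Z=9), O2- (Z=8).
Smallest to largest: Al3+ < Mg2+ < F- < O2-.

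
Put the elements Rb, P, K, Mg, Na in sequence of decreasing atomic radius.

Rb, K, Na, Mg, P

Na is in period 3, group 1; Mg is in period 3, group 2; P is in period 3, group 15; K is in period 4, group 1; Rb is in period 5, group 1.
Atomic radius shrinks across a period as nuclear charge pulls the same shell inward, and grows down a group as new shells are added.
Neither a single period nor a single group — weigh both effects.
Mg > P: both are in period 3; the period trend gives Mg the larger value.
Na > Mg: both are in period 3; the period trend gives Na the larger value.
K > Na: K sits below Na in group 1, so the down-group effect alone puts K larger.
Rb > K: they share group 1; the group trend gives Rb the larger value.
Approximate values (pm): Na 155, Mg 139, P 111, K 196, Rb 210.
So from largest to smallest: Rb > K > Na > Mg > P.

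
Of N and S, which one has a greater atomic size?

Moving right in a period, electrons are added to the same shell under a stronger nuclear pull, so atoms get smaller; moving down, a new shell is opened and atoms get larger.
A diagonal step moves right (one effect) and down (the opposite effect) at once.
S > N: period and group pull opposite ways; the down-group shift dominates (103 vs 71 pm).
Tabulated atomic radius (pm): N 71, S 103.
So S has the greater atomic size (S > N).

S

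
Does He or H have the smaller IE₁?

First ionization energy rises across a period (greater Z_eff holds electrons more tightly) and falls down a group (valence electrons are farther from the nucleus).
All lie in period 1, so first ionization energy increases left to right.
So H has the smaller IE₁ (H < He).

H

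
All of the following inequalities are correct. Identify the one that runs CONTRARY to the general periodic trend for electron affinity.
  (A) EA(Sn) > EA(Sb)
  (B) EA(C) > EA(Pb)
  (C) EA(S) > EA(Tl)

(A)

The general trend: electron affinity increases across a period and decreases down a group.
(A) Sn (period 5, group 14) vs Sb (period 5, group 15): the stated order contradicts the simple trend.
(B) C (period 2, group 14) vs Pb (period 6, group 14): the stated order agrees with the simple trend.
(C) S (period 3, group 16) vs Tl (period 6, group 13): the stated order agrees with the simple trend.
The exception is (A): adding an electron to Sb's half-filled 5p³ is unfavourable, so Sn has the more exothermic EA.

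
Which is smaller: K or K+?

Forming K+ removes 1 electron from K. Fewer electrons for the same nuclear charge means less shielding and a higher Z_eff on the remaining electrons, and for main-group metals the entire outer shell is lost.
A cation is smaller than its parent atom: K+ < K.

K+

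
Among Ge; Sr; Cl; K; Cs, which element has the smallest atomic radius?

Cl

Across a period the added protons contract the valence shell; down a group each new principal shell makes the atom larger.
Here both period and group differ, so the two effects have to be weighed against each other.
Ge > Cl: both effects reinforce here, so Ge is clearly the larger of the two.
Sr > Ge: both effects reinforce here, so Sr is clearly the larger of the two.
K > Sr: the two effects oppose for this pair; the across-period effect wins (196 vs 185 pm).
Cs > K: they share group 1; the group trend gives Cs the larger value.
Tabulated atomic radius (pm): Cl 99, K 196, Ge 121, Sr 185, Cs 232.
The smallest atomic radius among these belongs to Cl.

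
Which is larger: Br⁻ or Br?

Forming Br⁻ adds 1 electron to Br. More electron–electron repulsion in the same shell, with unchanged nuclear charge, lets the cloud expand.
An anion is larger than its parent atom: Br⁻ > Br.

Br⁻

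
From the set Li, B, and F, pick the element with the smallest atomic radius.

F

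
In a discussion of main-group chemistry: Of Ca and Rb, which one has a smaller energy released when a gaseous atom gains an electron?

Ca

Adding an electron releases more energy for atoms nearer the top right (short of the noble gases).
Here both period and group differ, so the two effects have to be weighed against each other.
Rb > Ca: this pair runs against the simple trend — see the exception note.
Note the exception: Rb has a higher electron affinity than Ca, contrary to the simple trend — adding an electron to Ca (ns²) has to open a new, higher-energy np subshell, which is unfavourable.
Tabulated electron affinity (kJ/mol): Ca 2, Rb 47.
So Ca has the smaller energy released when a gaseous atom gains an electron (Ca < Rb).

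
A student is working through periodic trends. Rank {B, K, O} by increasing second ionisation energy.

B, K, O

IE_2 is the cost of taking one more electron from the +1 cation: B⁺ still has 2 valence electrons; K⁺ is the bare [Ar] core; O⁺ still has 5 valence electrons.
Usually core removal costs more than valence removal, but here the competition is close: a tightly held n=2 valence electron can cost more to remove than an n=3 core electron, so the actual values have to decide it.
Valence configurations: B⁺ [He]2s², O⁺ [He]2s²2p³.
Tabulated IE_2 (kJ/mol): B 2427, K 3052, O 3388.
Overall IE_2 order: B < K < O.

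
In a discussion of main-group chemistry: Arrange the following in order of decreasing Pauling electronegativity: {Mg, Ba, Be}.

Be, Mg, Ba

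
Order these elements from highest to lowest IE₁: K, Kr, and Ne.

Ne > Kr > K

Ne is in period 2, group 18; K is in period 4, group 1; Kr is in period 4, group 18.
Across a period the outer electron is held more tightly (higher IE₁); down a group it sits in a higher shell, more shielded, and comes off more easily.
Neither a single period nor a single group — weigh both effects.
Kr > K: both are in period 4; the period trend gives Kr the larger value.
Ne > Kr: Ne sits above Kr in group 18, so the down-group effect alone puts Ne higher.
Approximate values (kJ/mol): Ne 2081, K 419, Kr 1351.
So from highest to lowest: Ne > Kr > K.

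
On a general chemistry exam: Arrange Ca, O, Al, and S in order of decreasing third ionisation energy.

Consider each +2 ion: Ca²⁺ is the bare [Ar] core; O²⁺ still has 4 valence electrons; Al²⁺ still has 1 valence electron; S²⁺ still has 4 valence electrons.
Usually core removal costs more than valence removal, but here the competition is close: a tightly held n=2 valence electron can cost more to remove than an n=3 core electron, so the actual values have to decide it.
Valence configurations: O²⁺ [He]2s²2p², Al²⁺ [Ne]3s¹, S²⁺ [Ne]3s²3p².
Approximate IE_3 values (kJ/mol): Ca 4912, O 5300, Al 2745, S 3357.
Overall IE_3 order: Al < S < Ca < O.

O > Ca > S > Al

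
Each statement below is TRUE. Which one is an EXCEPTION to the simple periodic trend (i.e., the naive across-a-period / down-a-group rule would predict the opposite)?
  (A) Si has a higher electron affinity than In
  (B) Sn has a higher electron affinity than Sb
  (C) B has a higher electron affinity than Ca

The general trend: electron affinity increases across a period and decreases down a group.
(A) Si (period 3, group 14) vs In (period 5, group 13): the stated order agrees with the simple trend.
(B) Sn (period 5, group 14) vs Sb (period 5, group 15): the stated order contradicts the simple trend.
(C) B (period 2, group 13) vs Ca (period 4, group 2): the stated order agrees with the simple trend.
The exception is (B): adding an electron to Sb's half-filled 5p³ is unfavourable, so Sn has the more exothermic EA.

(B)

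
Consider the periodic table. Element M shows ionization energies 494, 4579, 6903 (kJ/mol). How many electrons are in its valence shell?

1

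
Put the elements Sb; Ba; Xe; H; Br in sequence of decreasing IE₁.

H is in period 1, group 1; Br is in period 4, group 17; Sb is in period 5, group 15; Xe is in period 5, group 18; Ba is in period 6, group 2.
First ionization energy rises across a period (greater Z_eff holds electrons more tightly) and falls down a group (valence electrons are farther from the nucleus).
Here both period and group differ, so the two effects have to be weighed against each other.
Sb > Ba: relative to Ba, both the across-period and down-group shifts push Sb's first ionization energy up.
Br > Sb: both effects reinforce here, so Br is clearly the higher of the two.
Xe > Br: the two effects oppose for this pair; the across-period effect wins (1170 vs 1140 kJ/mol).
H > Xe: the two effects oppose for this pair; the down-group effect wins (1312 vs 1170 kJ/mol).
Approximate values (kJ/mol): H 1312, Br 1140, Sb 831, Xe 1170, Ba 503.
So from highest to lowest: H > Xe > Br > Sb > Ba.

H > Xe > Br > Sb > Ba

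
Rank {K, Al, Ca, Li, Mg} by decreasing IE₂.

Li > K > Al > Mg > Ca

After 1 electron has been removed, what remains? K⁺ is the bare [Ar] core; Al⁺ still has 2 valence electrons; Ca⁺ still has 1 valence electron; Li⁺ is the bare [He] core; Mg⁺ still has 1 valence electron.
Core electrons are held far more tightly than valence electrons, so K and Li top the IE_2 order.
Valence configurations: Al⁺ [Ne]3s², Ca⁺ [Ar]4s¹, Mg⁺ [Ne]3s¹.
The numbers (kJ/mol): K 3052, Al 1817, Ca 1145, Li 7298, Mg 1451.
Hence IE_2: Ca < Mg < Al < K < Li.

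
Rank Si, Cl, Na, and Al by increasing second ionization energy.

The second ionization energy removes an electron from the +1 ion. For each element: Si⁺ still has 3 valence electrons; Cl⁺ still has 6 valence electrons; Na⁺ is the bare [Ne] core; Al⁺ still has 2 valence electrons.
Core electrons are held far more tightly than valence electrons, so Na tops the IE_2 order.
Valence configurations: Si⁺ [Ne]3s²3p¹, Cl⁺ [Ne]3s²3p⁴, Al⁺ [Ne]3s².
Si⁺ loses a lone 3p electron whereas Al⁺ must break into a filled 3s² pair, so IE_2(Al) > IE_2(Si) even though Si has the higher nuclear charge.
Tabulated IE_2 (kJ/mol): Si 1577, Cl 2298, Na 4562, Al 1817.
Hence IE_2: Si < Al < Cl < Na.

Si, Al, Cl, Na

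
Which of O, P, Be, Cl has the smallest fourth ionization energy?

P

The fourth ionization energy removes an electron from the +3 ion. For each element: O³⁺ still has 3 valence electrons; P³⁺ still has 2 valence electrons; Be³⁺ is already 1 electron into the core; Cl³⁺ still has 4 valence electrons.
Pulling an electron out of a noble-gas core costs far more than removing a remaining valence electron, so Be sits at the high end of IE_4.
Valence configurations: O³⁺ [He]2s²2p¹, P³⁺ [Ne]3s², Cl³⁺ [Ne]3s²3p².
Approximate IE_4 values (kJ/mol): O 7469, P 4964, Be 21007, Cl 5159.
Hence IE_4: P < Cl < O < Be.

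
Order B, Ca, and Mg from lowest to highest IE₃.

B < Ca < Mg

IE_3 is the cost of taking one more electron from the +2 cation: B²⁺ still has 1 valence electron; Ca²⁺ is the bare [Ar] core; Mg²⁺ is the bare [Ne] core.
Pulling an electron out of a noble-gas core costs far more than removing a remaining valence electron, so Ca and Mg sit at the high end of IE_3.
Approximate IE_3 values (kJ/mol): B 3660, Ca 4912, Mg 7733.
Hence IE_3: B < Ca < Mg.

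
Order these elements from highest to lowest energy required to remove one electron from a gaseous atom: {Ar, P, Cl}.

P is in period 3, group 15; Cl is in period 3, group 17; Ar is in period 3, group 18.
First ionization energy rises across a period (greater Z_eff holds electrons more tightly) and falls down a group (valence electrons are farther from the nucleus).
All lie in period 3, so first ionization energy increases left to right.
So from highest to lowest: Ar > Cl > P.

Ar > Cl > P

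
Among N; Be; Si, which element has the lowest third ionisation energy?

IE_3 is the cost of taking one more electron from the +2 cation: N²⁺ still has 3 valence electrons; Be²⁺ is the bare [He] core; Si²⁺ still has 2 valence electrons.
Breaking into a closed-shell core is much more expensive than removing a leftover valence electron — Be has the largest IE_3 here.
Valence configurations: N²⁺ [He]2s²2p¹, Si²⁺ [Ne]3s².
The numbers (kJ/mol): N 4578, Be 14849, Si 3232.
So the third ionization energies run Si < N < Be.

Si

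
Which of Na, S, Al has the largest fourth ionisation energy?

Al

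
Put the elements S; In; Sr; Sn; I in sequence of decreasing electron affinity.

S is in period 3, group 16; Sr is in period 5, group 2; In is in period 5, group 13; Sn is in period 5, group 14; I is in period 5, group 17.
Atoms with high Z_eff and room in the valence shell (especially the halogens) have the most exothermic electron affinities.
Here both period and group differ, so the two effects have to be weighed against each other.
In > Sr: both are in period 5; the period trend gives In the larger value.
Sn > In: Sn lies to the right of In in period 5, so the across-period effect alone puts Sn higher.
S > Sn: both effects reinforce here, so S is clearly the higher of the two.
I > S: period and group pull opposite ways; the across-period shift dominates (295 vs 200 kJ/mol).
Tabulated electron affinity (kJ/mol): S 200, Sr 5, In 29, Sn 107, I 295.
So from highest to lowest: I > S > Sn > In > Sr.

I > S > Sn > In > Sr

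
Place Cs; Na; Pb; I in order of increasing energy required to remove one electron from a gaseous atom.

Across a period the outer electron is held more tightly (higher IE₁); down a group it sits in a higher shell, more shielded, and comes off more easily.
These span different periods and groups, so the two trends combine.
Na > Cs: they share group 1; the group trend gives Na the larger value.
Pb > Na: period and group pull opposite ways; the across-period shift dominates (716 vs 496 kJ/mol).
I > Pb: relative to Pb, both the across-period and down-group shifts push I's first ionization energy up.
Approximate values (kJ/mol): Na 496, I 1008, Cs 376, Pb 716.
So from lowest to highest: Cs < Na < Pb < I.

Cs < Na < Pb < I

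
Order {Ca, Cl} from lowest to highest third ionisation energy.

IE_3 is the cost of taking one more electron from the +2 cation: Ca²⁺ is the bare [Ar] core; Cl²⁺ still has 5 valence electrons.
Pulling an electron out of a noble-gas core costs far more than removing a remaining valence electron, so Ca sits at the high end of IE_3.
Approximate IE_3 values (kJ/mol): Ca 4912, Cl 3822.
Overall IE_3 order: Cl < Ca.

Cl, Ca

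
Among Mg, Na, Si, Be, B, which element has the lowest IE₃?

Consider each +2 ion: Mg²⁺ is the bare [Ne] core; Na²⁺ is already 1 electron into the core; Si²⁺ still has 2 valence electrons; Be²⁺ is the bare [He] core; B²⁺ still has 1 valence electron.
Pulling an electron out of a noble-gas core costs far more than removing a remaining valence electron, so Na, Mg and Be sit at the high end of IE_3.
Valence configurations: Si²⁺ [Ne]3s², B²⁺ [He]2s¹.
The numbers (kJ/mol): Mg 7733, Na 6910, Si 3232, Be 14849, B 3660.
Putting it together, IE_3: Si < B < Na < Mg < Be.

Si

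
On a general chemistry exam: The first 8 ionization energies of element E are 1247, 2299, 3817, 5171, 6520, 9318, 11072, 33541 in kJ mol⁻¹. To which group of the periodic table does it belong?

Group 17

Look for the largest jump between consecutive ionization energies: IE8/IE7 ≈ 3.0, far larger than any earlier ratio.
That jump marks the point where a core electron is being removed. So the atom has 7 valence electrons.
A main-group element with 7 valence electrons is in group 17.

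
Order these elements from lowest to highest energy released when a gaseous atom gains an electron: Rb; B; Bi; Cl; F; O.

B < Rb < Bi < O < F < Cl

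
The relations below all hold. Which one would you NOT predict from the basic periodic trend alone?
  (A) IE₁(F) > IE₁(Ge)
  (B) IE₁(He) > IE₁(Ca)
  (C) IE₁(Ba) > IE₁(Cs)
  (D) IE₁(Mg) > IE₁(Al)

(D)

The general trend: IE₁ increases across a period and decreases down a group.
(A) F (period 2, group 17) vs Ge (period 4, group 14): the stated order agrees with the simple trend.
(B) He (period 1, group 18) vs Ca (period 4, group 2): the stated order agrees with the simple trend.
(C) Ba (period 6, group 2) vs Cs (period 6, group 1): the stated order agrees with the simple trend.
(D) Mg (period 3, group 2) vs Al (period 3, group 13): the stated order contradicts the simple trend.
The exception is (D): Al's single 3p electron is easier to remove than one from Mg's filled 3s².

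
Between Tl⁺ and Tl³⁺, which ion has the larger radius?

Tl⁺

Both ions have Z = 81 protons, but Tl³⁺ has lost more electrons, so its remaining electrons feel a larger effective nuclear charge per electron and are pulled in more tightly.
Higher positive charge → smaller ion, so Tl⁺ > Tl³⁺.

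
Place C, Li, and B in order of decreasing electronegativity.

C, B, Li

Electronegativity increases across a period and decreases down a group, tracking effective nuclear charge and atomic size.
All lie in period 2, so electronegativity increases left to right.
So from highest to lowest: C > B > Li.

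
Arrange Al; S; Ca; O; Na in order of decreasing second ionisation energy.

The second ionization energy removes an electron from the +1 ion. For each element: Al⁺ still has 2 valence electrons; S⁺ still has 5 valence electrons; Ca⁺ still has 1 valence electron; O⁺ still has 5 valence electrons; Na⁺ is the bare [Ne] core.
Core electrons are held far more tightly than valence electrons, so Na tops the IE_2 order.
Valence configurations: Al⁺ [Ne]3s², S⁺ [Ne]3s²3p³, Ca⁺ [Ar]4s¹, O⁺ [He]2s²2p³.
Tabulated IE_2 (kJ/mol): Al 1817, S 2252, Ca 1145, O 3388, Na 4562.
Overall IE_2 order: Ca < Al < S < O < Na.

Na > O > S > Al > Ca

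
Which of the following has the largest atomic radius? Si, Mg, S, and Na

Na

Na is in period 3, group 1; Mg is in period 3, group 2; Si is in period 3, group 14; S is in period 3, group 16.
Moving right in a period, electrons are added to the same shell under a stronger nuclear pull, so atoms get smaller; moving down, a new shell is opened and atoms get larger.
All lie in period 3, so atomic radius increases right to left.
The largest atomic radius among these belongs to Na.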